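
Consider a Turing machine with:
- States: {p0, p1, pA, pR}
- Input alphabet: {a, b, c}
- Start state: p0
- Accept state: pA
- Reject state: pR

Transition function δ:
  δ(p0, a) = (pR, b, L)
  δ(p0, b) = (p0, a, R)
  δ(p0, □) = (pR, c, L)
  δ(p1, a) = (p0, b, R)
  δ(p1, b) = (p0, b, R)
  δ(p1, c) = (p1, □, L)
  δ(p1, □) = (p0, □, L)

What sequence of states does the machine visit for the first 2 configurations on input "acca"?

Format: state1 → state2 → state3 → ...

Execution trace:
Initial: [p0]acca
Step 1: δ(p0, a) = (pR, b, L) → [pR]□bcca

The machine reaches the reject state pR and halts.

State sequence: p0 → pR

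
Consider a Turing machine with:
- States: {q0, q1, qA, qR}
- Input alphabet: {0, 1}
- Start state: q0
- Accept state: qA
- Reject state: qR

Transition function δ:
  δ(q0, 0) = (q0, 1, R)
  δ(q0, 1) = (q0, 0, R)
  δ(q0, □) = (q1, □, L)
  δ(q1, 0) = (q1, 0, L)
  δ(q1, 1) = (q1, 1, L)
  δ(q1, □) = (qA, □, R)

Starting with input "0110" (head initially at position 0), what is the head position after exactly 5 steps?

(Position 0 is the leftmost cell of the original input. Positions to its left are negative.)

Execution trace (head position shown):
Step 0: [q0]0110  (head at position 0)
Step 1: move right → 1[q0]110  (head at position 1)
Step 2: move right → 10[q0]10  (head at position 2)
Step 3: move right → 100[q0]0  (head at position 3)
Step 4: move right → 1001[q0]□  (head at position 4)
Step 5: move left → 100[q1]1□  (head at position 3)

After 5 steps, the head is at position 3.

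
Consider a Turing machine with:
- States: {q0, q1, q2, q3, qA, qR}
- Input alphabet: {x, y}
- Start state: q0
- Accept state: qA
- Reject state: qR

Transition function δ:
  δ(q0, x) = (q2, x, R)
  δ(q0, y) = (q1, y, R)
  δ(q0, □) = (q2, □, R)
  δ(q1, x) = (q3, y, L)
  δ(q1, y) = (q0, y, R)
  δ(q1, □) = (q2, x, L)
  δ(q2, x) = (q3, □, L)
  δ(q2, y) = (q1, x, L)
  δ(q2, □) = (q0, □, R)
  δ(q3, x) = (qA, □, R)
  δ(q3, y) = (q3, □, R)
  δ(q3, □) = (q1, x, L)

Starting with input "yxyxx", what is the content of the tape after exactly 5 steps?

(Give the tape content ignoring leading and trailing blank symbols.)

Execution trace:
Initial: [q0]yxyxx
Step 1: δ(q0, y) = (q1, y, R) → y[q1]xyxx
Step 2: δ(q1, x) = (q3, y, L) → [q3]yyyxx
Step 3: δ(q3, y) = (q3, □, R) → □[q3]yyxx
Step 4: δ(q3, y) = (q3, □, R) → □□[q3]yxx
Step 5: δ(q3, y) = (q3, □, R) → □□□[q3]xx

After 5 steps, the tape (ignoring leading/trailing blanks) is: xx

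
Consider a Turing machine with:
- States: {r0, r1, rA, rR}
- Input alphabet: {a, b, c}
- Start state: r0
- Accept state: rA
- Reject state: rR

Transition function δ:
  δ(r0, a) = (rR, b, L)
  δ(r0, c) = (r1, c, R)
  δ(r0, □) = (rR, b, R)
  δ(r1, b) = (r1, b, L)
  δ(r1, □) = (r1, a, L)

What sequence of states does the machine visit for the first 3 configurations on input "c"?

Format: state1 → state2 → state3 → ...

Execution trace:
Initial: [r0]c
Step 1: δ(r0, c) = (r1, c, R) → c[r1]□
Step 2: δ(r1, □) = (r1, a, L) → [r1]ca

No transition is defined for δ(r1, c). By convention the machine halts and rejects.

State sequence: r0 → r1 → r1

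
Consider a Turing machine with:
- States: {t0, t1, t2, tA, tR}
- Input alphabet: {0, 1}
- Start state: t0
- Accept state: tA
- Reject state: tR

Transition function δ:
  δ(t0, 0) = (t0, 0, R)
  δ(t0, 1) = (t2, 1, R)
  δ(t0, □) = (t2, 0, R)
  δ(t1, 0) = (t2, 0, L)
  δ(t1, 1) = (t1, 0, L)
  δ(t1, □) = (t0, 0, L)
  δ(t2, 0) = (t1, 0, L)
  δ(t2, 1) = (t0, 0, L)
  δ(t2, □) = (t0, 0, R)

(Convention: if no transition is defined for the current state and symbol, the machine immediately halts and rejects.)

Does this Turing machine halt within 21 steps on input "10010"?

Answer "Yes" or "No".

Execution trace:
Initial: [t0]10010
Step 1: δ(t0, 1) = (t2, 1, R) → 1[t2]0010
Step 2: δ(t2, 0) = (t1, 0, L) → [t1]10010
Step 3: δ(t1, 1) = (t1, 0, L) → [t1]□00010
Step 4: δ(t1, □) = (t0, 0, L) → [t0]□000010
Step 5: δ(t0, □) = (t2, 0, R) → 0[t2]000010
Step 6: δ(t2, 0) = (t1, 0, L) → [t1]0000010
Step 7: δ(t1, 0) = (t2, 0, L) → [t2]□0000010
Step 8: δ(t2, □) = (t0, 0, R) → 0[t0]0000010
Step 9: δ(t0, 0) = (t0, 0, R) → 00[t0]000010
Step 10: δ(t0, 0) = (t0, 0, R) → 000[t0]00010
Step 11: δ(t0, 0) = (t0, 0, R) → 0000[t0]0010
Step 12: δ(t0, 0) = (t0, 0, R) → 00000[t0]010
Step 13: δ(t0, 0) = (t0, 0, R) → 000000[t0]10
Step 14: δ(t0, 1) = (t2, 1, R) → 0000001[t2]0
Step 15: δ(t2, 0) = (t1, 0, L) → 000000[t1]10
Step 16: δ(t1, 1) = (t1, 0, L) → 00000[t1]000
Step 17: δ(t1, 0) = (t2, 0, L) → 0000[t2]0000
Step 18: δ(t2, 0) = (t1, 0, L) → 000[t1]00000
Step 19: δ(t1, 0) = (t2, 0, L) → 00[t2]000000
Step 20: δ(t2, 0) = (t1, 0, L) → 0[t1]0000000
Step 21: δ(t1, 0) = (t2, 0, L) → [t2]00000000

The machine has not reached a halting state after 21 steps.
The machine did not halt within the 21-step bound.

Answer: No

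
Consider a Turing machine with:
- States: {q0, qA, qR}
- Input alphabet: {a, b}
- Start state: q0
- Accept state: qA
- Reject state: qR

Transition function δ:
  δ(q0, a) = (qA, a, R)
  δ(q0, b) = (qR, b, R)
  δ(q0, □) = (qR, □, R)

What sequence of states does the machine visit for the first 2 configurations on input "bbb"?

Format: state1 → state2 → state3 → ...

Execution trace:
Initial: [q0]bbb
Step 1: δ(q0, b) = (qR, b, R) → b[qR]bb

The machine reaches the reject state qR and halts.

State sequence: q0 → qR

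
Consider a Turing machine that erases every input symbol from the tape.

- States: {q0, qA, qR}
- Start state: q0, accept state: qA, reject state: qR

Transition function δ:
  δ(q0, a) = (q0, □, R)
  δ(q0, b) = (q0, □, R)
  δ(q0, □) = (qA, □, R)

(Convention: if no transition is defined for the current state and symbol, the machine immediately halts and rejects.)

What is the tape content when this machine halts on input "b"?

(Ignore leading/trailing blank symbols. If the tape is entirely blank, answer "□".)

Execution trace:
Initial: [q0]b
Step 1: δ(q0, b) = (q0, □, R) → □[q0]□
Step 2: δ(q0, □) = (qA, □, R) → □□[qA]□

The machine reaches the accept state qA and halts.

Final tape (ignoring leading/trailing blanks): □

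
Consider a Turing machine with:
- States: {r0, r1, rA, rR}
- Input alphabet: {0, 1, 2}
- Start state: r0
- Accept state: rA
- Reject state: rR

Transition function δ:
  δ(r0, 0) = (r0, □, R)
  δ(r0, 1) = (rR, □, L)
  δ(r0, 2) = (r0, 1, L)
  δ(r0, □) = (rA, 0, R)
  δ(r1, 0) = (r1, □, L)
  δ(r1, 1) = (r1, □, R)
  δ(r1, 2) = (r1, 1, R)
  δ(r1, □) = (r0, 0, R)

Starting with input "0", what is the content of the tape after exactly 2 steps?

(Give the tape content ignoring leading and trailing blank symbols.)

Execution trace:
Initial: [r0]0
Step 1: δ(r0, 0) = (r0, □, R) → □[r0]□
Step 2: δ(r0, □) = (rA, 0, R) → □0[rA]□

The machine reaches the accept state rA and halts.

After 2 steps, the tape (ignoring leading/trailing blanks) is: 0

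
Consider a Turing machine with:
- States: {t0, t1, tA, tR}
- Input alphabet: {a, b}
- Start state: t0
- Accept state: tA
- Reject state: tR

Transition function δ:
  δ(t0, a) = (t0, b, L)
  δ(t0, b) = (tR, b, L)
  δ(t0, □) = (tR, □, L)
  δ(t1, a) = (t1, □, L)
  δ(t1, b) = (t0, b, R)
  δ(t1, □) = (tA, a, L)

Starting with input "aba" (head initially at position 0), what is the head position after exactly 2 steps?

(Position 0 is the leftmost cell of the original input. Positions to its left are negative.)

Execution trace (head position shown):
Step 0: [t0]aba  (head at position 0)
Step 1: move left → [t0]□bba  (head at position -1)
Step 2: move left → [tR]□□bba  (head at position -2)

After 2 steps, the head is at position -2.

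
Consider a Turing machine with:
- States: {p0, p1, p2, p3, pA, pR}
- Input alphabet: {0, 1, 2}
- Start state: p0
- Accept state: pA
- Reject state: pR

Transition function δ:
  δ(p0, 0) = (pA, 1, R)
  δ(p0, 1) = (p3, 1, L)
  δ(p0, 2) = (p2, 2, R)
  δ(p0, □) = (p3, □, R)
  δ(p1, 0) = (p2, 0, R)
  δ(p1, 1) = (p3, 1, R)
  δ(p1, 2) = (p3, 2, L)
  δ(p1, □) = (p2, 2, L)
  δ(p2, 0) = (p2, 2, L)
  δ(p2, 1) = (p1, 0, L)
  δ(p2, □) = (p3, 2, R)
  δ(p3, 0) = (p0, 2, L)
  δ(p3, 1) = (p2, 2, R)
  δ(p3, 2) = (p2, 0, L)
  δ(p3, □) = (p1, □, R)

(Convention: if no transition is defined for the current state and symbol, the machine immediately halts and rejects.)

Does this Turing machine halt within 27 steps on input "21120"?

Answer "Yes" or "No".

Execution trace:
Initial: [p0]21120
Step 1: δ(p0, 2) = (p2, 2, R) → 2[p2]1120
Step 2: δ(p2, 1) = (p1, 0, L) → [p1]20120
Step 3: δ(p1, 2) = (p3, 2, L) → [p3]□20120
Step 4: δ(p3, □) = (p1, □, R) → □[p1]20120
Step 5: δ(p1, 2) = (p3, 2, L) → [p3]□20120
Step 6: δ(p3, □) = (p1, □, R) → □[p1]20120
Step 7: δ(p1, 2) = (p3, 2, L) → [p3]□20120
Step 8: δ(p3, □) = (p1, □, R) → □[p1]20120
Step 9: δ(p1, 2) = (p3, 2, L) → [p3]□20120
Step 10: δ(p3, □) = (p1, □, R) → □[p1]20120
Step 11: δ(p1, 2) = (p3, 2, L) → [p3]□20120
Step 12: δ(p3, □) = (p1, □, R) → □[p1]20120
Step 13: δ(p1, 2) = (p3, 2, L) → [p3]□20120
Step 14: δ(p3, □) = (p1, □, R) → □[p1]20120
Step 15: δ(p1, 2) = (p3, 2, L) → [p3]□20120
Step 16: δ(p3, □) = (p1, □, R) → □[p1]20120
Step 17: δ(p1, 2) = (p3, 2, L) → [p3]□20120
Step 18: δ(p3, □) = (p1, □, R) → □[p1]20120
Step 19: δ(p1, 2) = (p3, 2, L) → [p3]□20120
Step 20: δ(p3, □) = (p1, □, R) → □[p1]20120
Step 21: δ(p1, 2) = (p3, 2, L) → [p3]□20120
Step 22: δ(p3, □) = (p1, □, R) → □[p1]20120
Step 23: δ(p1, 2) = (p3, 2, L) → [p3]□20120
Step 24: δ(p3, □) = (p1, □, R) → □[p1]20120
Step 25: δ(p1, 2) = (p3, 2, L) → [p3]□20120
Step 26: δ(p3, □) = (p1, □, R) → □[p1]20120
Step 27: δ(p1, 2) = (p3, 2, L) → [p3]□20120

The machine has not reached a halting state after 27 steps.
The machine did not halt within the 27-step bound.

Answer: No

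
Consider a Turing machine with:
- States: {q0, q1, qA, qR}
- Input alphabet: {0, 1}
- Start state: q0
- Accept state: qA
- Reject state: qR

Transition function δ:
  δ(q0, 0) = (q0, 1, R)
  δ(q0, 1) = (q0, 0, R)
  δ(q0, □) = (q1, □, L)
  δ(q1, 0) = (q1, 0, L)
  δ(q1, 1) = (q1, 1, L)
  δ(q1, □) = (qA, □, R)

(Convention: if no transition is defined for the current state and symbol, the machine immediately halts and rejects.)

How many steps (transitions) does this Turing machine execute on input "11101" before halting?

Execution trace:
Initial: [q0]11101
Step 1: δ(q0, 1) = (q0, 0, R) → 0[q0]1101
Step 2: δ(q0, 1) = (q0, 0, R) → 00[q0]101
Step 3: δ(q0, 1) = (q0, 0, R) → 000[q0]01
Step 4: δ(q0, 0) = (q0, 1, R) → 0001[q0]1
Step 5: δ(q0, 1) = (q0, 0, R) → 00010[q0]□
Step 6: δ(q0, □) = (q1, □, L) → 0001[q1]0□
Step 7: δ(q1, 0) = (q1, 0, L) → 000[q1]10□
Step 8: δ(q1, 1) = (q1, 1, L) → 00[q1]010□
Step 9: δ(q1, 0) = (q1, 0, L) → 0[q1]0010□
Step 10: δ(q1, 0) = (q1, 0, L) → [q1]00010□
Step 11: δ(q1, 0) = (q1, 0, L) → [q1]□00010□
Step 12: δ(q1, □) = (qA, □, R) → □[qA]00010□

The machine reaches the accept state qA and halts.

The machine executed 12 steps before halting.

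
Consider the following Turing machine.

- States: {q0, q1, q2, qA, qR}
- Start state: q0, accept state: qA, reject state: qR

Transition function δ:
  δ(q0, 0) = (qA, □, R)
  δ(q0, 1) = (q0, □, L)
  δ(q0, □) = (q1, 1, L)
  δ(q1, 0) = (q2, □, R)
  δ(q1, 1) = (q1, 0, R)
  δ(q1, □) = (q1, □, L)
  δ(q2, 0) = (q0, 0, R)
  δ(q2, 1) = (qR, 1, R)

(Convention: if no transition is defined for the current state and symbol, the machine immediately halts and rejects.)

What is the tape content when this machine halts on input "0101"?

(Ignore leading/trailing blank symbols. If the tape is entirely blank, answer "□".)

Execution trace:
Initial: [q0]0101
Step 1: δ(q0, 0) = (qA, □, R) → □[qA]101

The machine reaches the accept state qA and halts.

Final tape (ignoring leading/trailing blanks): 101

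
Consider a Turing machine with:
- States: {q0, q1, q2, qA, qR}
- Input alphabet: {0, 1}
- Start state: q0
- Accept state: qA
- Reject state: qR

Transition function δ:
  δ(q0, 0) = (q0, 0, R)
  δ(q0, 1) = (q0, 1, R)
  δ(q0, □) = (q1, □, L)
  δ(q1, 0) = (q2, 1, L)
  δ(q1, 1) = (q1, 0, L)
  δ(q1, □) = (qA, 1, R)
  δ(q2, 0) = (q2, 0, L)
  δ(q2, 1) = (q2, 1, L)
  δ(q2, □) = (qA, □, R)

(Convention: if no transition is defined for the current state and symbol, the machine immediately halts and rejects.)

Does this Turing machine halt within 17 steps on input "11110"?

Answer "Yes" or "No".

Execution trace:
Initial: [q0]11110
Step 1: δ(q0, 1) = (q0, 1, R) → 1[q0]1110
Step 2: δ(q0, 1) = (q0, 1, R) → 11[q0]110
Step 3: δ(q0, 1) = (q0, 1, R) → 111[q0]10
Step 4: δ(q0, 1) = (q0, 1, R) → 1111[q0]0
Step 5: δ(q0, 0) = (q0, 0, R) → 11110[q0]□
Step 6: δ(q0, □) = (q1, □, L) → 1111[q1]0□
Step 7: δ(q1, 0) = (q2, 1, L) → 111[q2]11□
Step 8: δ(q2, 1) = (q2, 1, L) → 11[q2]111□
Step 9: δ(q2, 1) = (q2, 1, L) → 1[q2]1111□
Step 10: δ(q2, 1) = (q2, 1, L) → [q2]11111□
Step 11: δ(q2, 1) = (q2, 1, L) → [q2]□11111□
Step 12: δ(q2, □) = (qA, □, R) → □[qA]11111□

The machine reaches the accept state qA and halts.
The machine halted after 12 steps (within the 17-step bound).

Answer: Yes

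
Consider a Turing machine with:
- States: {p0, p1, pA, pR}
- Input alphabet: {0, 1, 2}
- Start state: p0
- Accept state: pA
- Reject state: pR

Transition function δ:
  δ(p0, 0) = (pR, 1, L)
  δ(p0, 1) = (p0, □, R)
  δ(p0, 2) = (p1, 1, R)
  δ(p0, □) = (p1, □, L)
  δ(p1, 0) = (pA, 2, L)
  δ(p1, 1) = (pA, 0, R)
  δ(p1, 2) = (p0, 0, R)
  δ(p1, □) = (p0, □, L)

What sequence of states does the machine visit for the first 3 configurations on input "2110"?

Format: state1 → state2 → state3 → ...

Execution trace:
Initial: [p0]2110
Step 1: δ(p0, 2) = (p1, 1, R) → 1[p1]110
Step 2: δ(p1, 1) = (pA, 0, R) → 10[pA]10

The machine reaches the accept state pA and halts.

State sequence: p0 → p1 → pA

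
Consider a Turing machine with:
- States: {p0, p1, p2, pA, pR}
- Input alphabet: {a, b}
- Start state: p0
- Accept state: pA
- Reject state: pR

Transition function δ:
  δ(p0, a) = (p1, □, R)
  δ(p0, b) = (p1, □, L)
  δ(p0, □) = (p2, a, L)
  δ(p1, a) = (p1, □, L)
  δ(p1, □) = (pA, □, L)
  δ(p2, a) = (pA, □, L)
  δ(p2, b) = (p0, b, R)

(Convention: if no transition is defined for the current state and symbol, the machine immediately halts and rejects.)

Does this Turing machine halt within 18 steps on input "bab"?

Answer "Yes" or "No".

Execution trace:
Initial: [p0]bab
Step 1: δ(p0, b) = (p1, □, L) → [p1]□□ab
Step 2: δ(p1, □) = (pA, □, L) → [pA]□□□ab

The machine reaches the accept state pA and halts.
The machine halted after 2 steps (within the 18-step bound).

Answer: Yes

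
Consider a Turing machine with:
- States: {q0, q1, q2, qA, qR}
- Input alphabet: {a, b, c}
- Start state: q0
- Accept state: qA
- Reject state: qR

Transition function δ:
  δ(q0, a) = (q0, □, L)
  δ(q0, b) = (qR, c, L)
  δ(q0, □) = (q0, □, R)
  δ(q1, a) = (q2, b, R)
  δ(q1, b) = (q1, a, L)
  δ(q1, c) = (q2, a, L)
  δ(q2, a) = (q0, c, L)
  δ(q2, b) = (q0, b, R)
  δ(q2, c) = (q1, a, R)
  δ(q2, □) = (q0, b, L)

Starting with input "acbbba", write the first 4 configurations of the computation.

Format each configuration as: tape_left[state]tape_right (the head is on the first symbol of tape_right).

Transitions applied:
Step 1: δ(q0, a) = (q0, □, L)
Step 2: δ(q0, □) = (q0, □, R)
Step 3: δ(q0, □) = (q0, □, R)

The first 4 configurations are:
[q0]acbbba ⊢ [q0]□□cbbba ⊢ □[q0]□cbbba ⊢ □□[q0]cbbba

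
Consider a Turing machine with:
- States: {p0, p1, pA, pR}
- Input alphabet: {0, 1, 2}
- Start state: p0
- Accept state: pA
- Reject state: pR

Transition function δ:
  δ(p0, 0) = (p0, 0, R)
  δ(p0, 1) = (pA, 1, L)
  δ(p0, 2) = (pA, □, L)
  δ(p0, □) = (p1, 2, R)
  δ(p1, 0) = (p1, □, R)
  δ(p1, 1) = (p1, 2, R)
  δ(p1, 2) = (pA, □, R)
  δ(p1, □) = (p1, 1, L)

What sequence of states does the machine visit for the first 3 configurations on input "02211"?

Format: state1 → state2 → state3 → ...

Execution trace:
Initial: [p0]02211
Step 1: δ(p0, 0) = (p0, 0, R) → 0[p0]2211
Step 2: δ(p0, 2) = (pA, □, L) → [pA]0□211

The machine reaches the accept state pA and halts.

State sequence: p0 → p0 → pA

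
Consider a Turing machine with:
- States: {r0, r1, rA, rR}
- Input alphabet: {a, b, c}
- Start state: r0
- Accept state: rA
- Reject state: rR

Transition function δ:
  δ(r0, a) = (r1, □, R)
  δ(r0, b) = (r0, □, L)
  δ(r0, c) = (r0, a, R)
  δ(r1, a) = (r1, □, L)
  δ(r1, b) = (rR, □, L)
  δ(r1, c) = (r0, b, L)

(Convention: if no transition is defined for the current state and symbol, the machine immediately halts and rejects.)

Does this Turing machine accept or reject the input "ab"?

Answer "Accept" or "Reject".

Execution trace:
Initial: [r0]ab
Step 1: δ(r0, a) = (r1, □, R) → □[r1]b
Step 2: δ(r1, b) = (rR, □, L) → [rR]□□

The machine reaches the reject state rR and halts.

Answer: Reject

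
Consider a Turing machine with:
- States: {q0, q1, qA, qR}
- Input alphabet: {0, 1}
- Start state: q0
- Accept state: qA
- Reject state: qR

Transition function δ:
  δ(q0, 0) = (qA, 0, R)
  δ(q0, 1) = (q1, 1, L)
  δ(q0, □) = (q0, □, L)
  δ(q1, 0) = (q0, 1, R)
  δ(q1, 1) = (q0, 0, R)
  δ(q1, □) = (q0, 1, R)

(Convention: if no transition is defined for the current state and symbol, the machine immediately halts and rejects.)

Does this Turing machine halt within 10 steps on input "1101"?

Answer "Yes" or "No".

Execution trace:
Initial: [q0]1101
Step 1: δ(q0, 1) = (q1, 1, L) → [q1]□1101
Step 2: δ(q1, □) = (q0, 1, R) → 1[q0]1101
Step 3: δ(q0, 1) = (q1, 1, L) → [q1]11101
Step 4: δ(q1, 1) = (q0, 0, R) → 0[q0]1101
Step 5: δ(q0, 1) = (q1, 1, L) → [q1]01101
Step 6: δ(q1, 0) = (q0, 1, R) → 1[q0]1101
Step 7: δ(q0, 1) = (q1, 1, L) → [q1]11101
Step 8: δ(q1, 1) = (q0, 0, R) → 0[q0]1101
Step 9: δ(q0, 1) = (q1, 1, L) → [q1]01101
Step 10: δ(q1, 0) = (q0, 1, R) → 1[q0]1101

The machine has not reached a halting state after 10 steps.
The machine did not halt within the 10-step bound.

Answer: No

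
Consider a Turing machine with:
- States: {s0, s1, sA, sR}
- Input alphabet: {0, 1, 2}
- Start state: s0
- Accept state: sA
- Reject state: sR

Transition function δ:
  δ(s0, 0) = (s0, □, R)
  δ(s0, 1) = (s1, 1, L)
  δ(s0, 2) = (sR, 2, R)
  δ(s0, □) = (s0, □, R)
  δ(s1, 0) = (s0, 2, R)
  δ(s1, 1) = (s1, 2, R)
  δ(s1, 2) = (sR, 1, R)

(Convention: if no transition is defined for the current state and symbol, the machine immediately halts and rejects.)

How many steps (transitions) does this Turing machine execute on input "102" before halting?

Execution trace:
Initial: [s0]102
Step 1: δ(s0, 1) = (s1, 1, L) → [s1]□102

No transition is defined for δ(s1, □). By convention the machine halts and rejects.

The machine executed 1 step before halting.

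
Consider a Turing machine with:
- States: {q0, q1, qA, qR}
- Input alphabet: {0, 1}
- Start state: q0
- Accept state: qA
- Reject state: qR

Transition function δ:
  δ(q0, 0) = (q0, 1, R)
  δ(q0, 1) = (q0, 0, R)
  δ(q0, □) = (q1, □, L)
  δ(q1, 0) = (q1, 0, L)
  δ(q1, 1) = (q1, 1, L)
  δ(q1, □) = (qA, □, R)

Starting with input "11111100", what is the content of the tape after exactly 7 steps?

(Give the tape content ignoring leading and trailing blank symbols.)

Execution trace:
Initial: [q0]11111100
Step 1: δ(q0, 1) = (q0, 0, R) → 0[q0]1111100
Step 2: δ(q0, 1) = (q0, 0, R) → 00[q0]111100
Step 3: δ(q0, 1) = (q0, 0, R) → 000[q0]11100
Step 4: δ(q0, 1) = (q0, 0, R) → 0000[q0]1100
Step 5: δ(q0, 1) = (q0, 0, R) → 00000[q0]100
Step 6: δ(q0, 1) = (q0, 0, R) → 000000[q0]00
Step 7: δ(q0, 0) = (q0, 1, R) → 0000001[q0]0

After 7 steps, the tape (ignoring leading/trailing blanks) is: 00000010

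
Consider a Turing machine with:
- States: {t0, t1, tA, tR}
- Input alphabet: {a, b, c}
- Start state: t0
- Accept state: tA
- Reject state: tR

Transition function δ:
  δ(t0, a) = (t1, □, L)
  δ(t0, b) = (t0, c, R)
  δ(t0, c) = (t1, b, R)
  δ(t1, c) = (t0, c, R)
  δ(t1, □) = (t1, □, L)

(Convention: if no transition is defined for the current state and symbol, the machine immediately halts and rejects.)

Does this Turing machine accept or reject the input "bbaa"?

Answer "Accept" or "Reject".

Execution trace:
Initial: [t0]bbaa
Step 1: δ(t0, b) = (t0, c, R) → c[t0]baa
Step 2: δ(t0, b) = (t0, c, R) → cc[t0]aa
Step 3: δ(t0, a) = (t1, □, L) → c[t1]c□a
Step 4: δ(t1, c) = (t0, c, R) → cc[t0]□a

No transition is defined for δ(t0, □). By convention the machine halts and rejects.

Answer: Reject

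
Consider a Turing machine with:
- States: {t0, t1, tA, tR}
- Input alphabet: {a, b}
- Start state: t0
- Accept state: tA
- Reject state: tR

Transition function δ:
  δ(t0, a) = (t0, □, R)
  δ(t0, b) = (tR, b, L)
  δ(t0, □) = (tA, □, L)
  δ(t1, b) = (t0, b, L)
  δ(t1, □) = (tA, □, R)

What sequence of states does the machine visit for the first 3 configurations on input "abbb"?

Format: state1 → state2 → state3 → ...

Execution trace:
Initial: [t0]abbb
Step 1: δ(t0, a) = (t0, □, R) → □[t0]bbb
Step 2: δ(t0, b) = (tR, b, L) → [tR]□bbb

The machine reaches the reject state tR and halts.

State sequence: t0 → t0 → tR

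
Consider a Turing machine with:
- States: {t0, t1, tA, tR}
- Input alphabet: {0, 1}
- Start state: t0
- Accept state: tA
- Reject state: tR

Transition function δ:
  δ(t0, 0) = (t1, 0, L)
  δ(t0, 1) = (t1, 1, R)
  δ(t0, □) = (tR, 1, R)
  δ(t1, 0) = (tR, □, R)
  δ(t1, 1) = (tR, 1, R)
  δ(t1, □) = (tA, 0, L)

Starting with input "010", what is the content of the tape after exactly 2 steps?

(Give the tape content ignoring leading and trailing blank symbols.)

Execution trace:
Initial: [t0]010
Step 1: δ(t0, 0) = (t1, 0, L) → [t1]□010
Step 2: δ(t1, □) = (tA, 0, L) → [tA]□0010

The machine reaches the accept state tA and halts.

After 2 steps, the tape (ignoring leading/trailing blanks) is: 0010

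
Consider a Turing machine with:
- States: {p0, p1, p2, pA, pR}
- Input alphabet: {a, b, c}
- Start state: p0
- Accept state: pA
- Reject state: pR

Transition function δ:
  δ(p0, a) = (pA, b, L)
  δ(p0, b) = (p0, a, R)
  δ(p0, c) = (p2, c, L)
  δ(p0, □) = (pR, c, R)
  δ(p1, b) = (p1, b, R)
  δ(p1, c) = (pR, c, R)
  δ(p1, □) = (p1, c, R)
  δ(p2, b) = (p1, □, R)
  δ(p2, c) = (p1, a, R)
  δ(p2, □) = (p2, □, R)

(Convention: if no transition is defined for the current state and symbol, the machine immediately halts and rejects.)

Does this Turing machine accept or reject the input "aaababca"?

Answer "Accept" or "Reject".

Execution trace:
Initial: [p0]aaababca
Step 1: δ(p0, a) = (pA, b, L) → [pA]□baababca

The machine reaches the accept state pA and halts.

Answer: Accept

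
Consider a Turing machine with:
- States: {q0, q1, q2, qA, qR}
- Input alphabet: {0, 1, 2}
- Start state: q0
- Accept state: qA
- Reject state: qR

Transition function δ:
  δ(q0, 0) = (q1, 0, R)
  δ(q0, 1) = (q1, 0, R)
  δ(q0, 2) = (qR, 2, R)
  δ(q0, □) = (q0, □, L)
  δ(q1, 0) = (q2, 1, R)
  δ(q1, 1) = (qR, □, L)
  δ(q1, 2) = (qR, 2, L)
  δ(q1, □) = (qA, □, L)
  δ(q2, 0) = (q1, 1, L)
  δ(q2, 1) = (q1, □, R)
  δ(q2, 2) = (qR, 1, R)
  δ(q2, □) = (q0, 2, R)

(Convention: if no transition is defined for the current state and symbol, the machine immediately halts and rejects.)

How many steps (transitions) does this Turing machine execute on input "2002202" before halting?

Execution trace:
Initial: [q0]2002202
Step 1: δ(q0, 2) = (qR, 2, R) → 2[qR]002202

The machine reaches the reject state qR and halts.

The machine executed 1 step before halting.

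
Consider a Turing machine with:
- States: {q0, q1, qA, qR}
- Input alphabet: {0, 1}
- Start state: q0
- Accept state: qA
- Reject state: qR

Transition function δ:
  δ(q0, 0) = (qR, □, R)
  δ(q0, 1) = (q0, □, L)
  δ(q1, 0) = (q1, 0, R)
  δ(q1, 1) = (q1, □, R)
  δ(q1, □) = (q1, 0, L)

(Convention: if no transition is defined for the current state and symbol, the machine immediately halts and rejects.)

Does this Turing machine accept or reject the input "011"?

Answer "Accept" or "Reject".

Execution trace:
Initial: [q0]011
Step 1: δ(q0, 0) = (qR, □, R) → □[qR]11

The machine reaches the reject state qR and halts.

Answer: Reject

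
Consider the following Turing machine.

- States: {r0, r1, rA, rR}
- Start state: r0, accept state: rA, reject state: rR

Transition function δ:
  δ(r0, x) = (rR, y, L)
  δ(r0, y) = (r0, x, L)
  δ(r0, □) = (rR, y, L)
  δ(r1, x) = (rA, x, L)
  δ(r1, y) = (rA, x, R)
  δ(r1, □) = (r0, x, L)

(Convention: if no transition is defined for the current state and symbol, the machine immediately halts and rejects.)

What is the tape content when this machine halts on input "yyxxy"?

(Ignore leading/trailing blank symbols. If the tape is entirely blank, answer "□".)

Execution trace:
Initial: [r0]yyxxy
Step 1: δ(r0, y) = (r0, x, L) → [r0]□xyxxy
Step 2: δ(r0, □) = (rR, y, L) → [rR]□yxyxxy

The machine reaches the reject state rR and halts.

Final tape (ignoring leading/trailing blanks): yxyxxy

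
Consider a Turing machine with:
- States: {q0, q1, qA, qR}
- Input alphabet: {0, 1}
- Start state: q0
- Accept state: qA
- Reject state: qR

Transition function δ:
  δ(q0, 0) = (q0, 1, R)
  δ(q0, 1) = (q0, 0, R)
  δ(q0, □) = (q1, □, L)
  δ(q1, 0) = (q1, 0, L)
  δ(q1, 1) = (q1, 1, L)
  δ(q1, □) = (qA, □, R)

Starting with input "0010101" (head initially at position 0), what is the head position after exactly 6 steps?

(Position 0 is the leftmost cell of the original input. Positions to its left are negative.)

Execution trace (head position shown):
Step 0: [q0]0010101  (head at position 0)
Step 1: move right → 1[q0]010101  (head at position 1)
Step 2: move right → 11[q0]10101  (head at position 2)
Step 3: move right → 110[q0]0101  (head at position 3)
Step 4: move right → 1101[q0]101  (head at position 4)
Step 5: move right → 11010[q0]01  (head at position 5)
Step 6: move right → 110101[q0]1  (head at position 6)

After 6 steps, the head is at position 6.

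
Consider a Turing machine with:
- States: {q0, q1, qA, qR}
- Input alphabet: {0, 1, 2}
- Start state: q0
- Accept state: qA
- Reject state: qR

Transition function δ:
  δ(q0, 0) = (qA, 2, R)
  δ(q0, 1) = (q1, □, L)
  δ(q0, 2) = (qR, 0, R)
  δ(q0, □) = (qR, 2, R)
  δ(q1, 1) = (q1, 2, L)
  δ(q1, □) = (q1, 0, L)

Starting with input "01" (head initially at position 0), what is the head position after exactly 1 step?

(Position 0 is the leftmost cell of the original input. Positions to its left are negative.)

Execution trace (head position shown):
Step 0: [q0]01  (head at position 0)
Step 1: move right → 2[qA]1  (head at position 1)

After 1 step, the head is at position 1.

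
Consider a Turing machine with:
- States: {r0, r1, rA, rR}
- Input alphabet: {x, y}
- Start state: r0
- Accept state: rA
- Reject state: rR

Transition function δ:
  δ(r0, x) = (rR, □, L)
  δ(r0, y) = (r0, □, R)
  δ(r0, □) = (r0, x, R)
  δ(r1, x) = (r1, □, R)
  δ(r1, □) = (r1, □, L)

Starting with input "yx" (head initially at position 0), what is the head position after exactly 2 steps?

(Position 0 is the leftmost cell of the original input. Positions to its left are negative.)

Execution trace (head position shown):
Step 0: [r0]yx  (head at position 0)
Step 1: move right → □[r0]x  (head at position 1)
Step 2: move left → [rR]□□  (head at position 0)

After 2 steps, the head is at position 0.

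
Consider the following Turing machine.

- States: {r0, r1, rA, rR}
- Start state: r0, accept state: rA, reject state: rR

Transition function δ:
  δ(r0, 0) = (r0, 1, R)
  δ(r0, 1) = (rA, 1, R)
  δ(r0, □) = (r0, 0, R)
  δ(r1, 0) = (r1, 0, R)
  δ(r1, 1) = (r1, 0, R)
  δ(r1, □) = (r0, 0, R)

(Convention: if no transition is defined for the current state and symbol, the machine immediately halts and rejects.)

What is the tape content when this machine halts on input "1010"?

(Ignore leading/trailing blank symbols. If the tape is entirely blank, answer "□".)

Execution trace:
Initial: [r0]1010
Step 1: δ(r0, 1) = (rA, 1, R) → 1[rA]010

The machine reaches the accept state rA and halts.

Final tape (ignoring leading/trailing blanks): 1010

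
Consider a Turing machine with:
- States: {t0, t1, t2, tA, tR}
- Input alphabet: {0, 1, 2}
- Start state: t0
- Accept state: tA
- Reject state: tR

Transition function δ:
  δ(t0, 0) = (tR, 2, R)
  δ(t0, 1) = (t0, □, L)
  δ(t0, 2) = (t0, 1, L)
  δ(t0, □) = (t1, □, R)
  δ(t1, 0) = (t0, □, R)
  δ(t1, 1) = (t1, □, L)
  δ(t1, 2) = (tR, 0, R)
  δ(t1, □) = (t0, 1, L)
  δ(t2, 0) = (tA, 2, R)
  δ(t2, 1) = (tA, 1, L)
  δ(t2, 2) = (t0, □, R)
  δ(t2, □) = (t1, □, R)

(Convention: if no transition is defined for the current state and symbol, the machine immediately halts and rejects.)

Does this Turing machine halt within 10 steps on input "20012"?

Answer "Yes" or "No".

Execution trace:
Initial: [t0]20012
Step 1: δ(t0, 2) = (t0, 1, L) → [t0]□10012
Step 2: δ(t0, □) = (t1, □, R) → □[t1]10012
Step 3: δ(t1, 1) = (t1, □, L) → [t1]□□0012
Step 4: δ(t1, □) = (t0, 1, L) → [t0]□1□0012
Step 5: δ(t0, □) = (t1, □, R) → □[t1]1□0012
Step 6: δ(t1, 1) = (t1, □, L) → [t1]□□□0012
Step 7: δ(t1, □) = (t0, 1, L) → [t0]□1□□0012
Step 8: δ(t0, □) = (t1, □, R) → □[t1]1□□0012
Step 9: δ(t1, 1) = (t1, □, L) → [t1]□□□□0012
Step 10: δ(t1, □) = (t0, 1, L) → [t0]□1□□□0012

The machine has not reached a halting state after 10 steps.
The machine did not halt within the 10-step bound.

Answer: No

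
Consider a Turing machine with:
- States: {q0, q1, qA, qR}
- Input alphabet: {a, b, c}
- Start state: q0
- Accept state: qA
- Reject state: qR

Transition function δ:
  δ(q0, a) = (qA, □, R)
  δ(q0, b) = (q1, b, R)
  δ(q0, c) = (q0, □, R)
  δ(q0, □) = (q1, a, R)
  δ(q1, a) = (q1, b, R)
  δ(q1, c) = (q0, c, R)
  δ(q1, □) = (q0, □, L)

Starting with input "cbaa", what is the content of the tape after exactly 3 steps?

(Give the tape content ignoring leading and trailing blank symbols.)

Execution trace:
Initial: [q0]cbaa
Step 1: δ(q0, c) = (q0, □, R) → □[q0]baa
Step 2: δ(q0, b) = (q1, b, R) → □b[q1]aa
Step 3: δ(q1, a) = (q1, b, R) → □bb[q1]a

After 3 steps, the tape (ignoring leading/trailing blanks) is: bba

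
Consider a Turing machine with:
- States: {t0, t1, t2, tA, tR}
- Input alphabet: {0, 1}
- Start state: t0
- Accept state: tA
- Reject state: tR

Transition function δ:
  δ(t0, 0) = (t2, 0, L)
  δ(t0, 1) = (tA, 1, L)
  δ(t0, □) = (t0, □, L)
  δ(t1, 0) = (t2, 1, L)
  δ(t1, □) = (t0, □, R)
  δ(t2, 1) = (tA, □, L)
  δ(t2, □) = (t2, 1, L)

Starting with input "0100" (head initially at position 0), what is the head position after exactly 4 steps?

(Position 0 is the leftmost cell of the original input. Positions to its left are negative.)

Execution trace (head position shown):
Step 0: [t0]0100  (head at position 0)
Step 1: move left → [t2]□0100  (head at position -1)
Step 2: move left → [t2]□10100  (head at position -2)
Step 3: move left → [t2]□110100  (head at position -3)
Step 4: move left → [t2]□1110100  (head at position -4)

After 4 steps, the head is at position -4.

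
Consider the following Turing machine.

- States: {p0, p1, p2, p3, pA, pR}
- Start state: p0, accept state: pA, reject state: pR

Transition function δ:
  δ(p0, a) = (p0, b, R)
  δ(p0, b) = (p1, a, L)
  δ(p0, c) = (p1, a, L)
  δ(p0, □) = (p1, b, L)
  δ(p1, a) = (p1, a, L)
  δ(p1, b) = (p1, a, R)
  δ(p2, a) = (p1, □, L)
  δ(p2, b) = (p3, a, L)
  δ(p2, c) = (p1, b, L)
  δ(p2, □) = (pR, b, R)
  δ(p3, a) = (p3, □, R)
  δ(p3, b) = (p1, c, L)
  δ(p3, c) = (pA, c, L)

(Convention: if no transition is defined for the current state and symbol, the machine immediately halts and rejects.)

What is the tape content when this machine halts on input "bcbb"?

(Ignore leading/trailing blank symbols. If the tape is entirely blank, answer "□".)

Execution trace:
Initial: [p0]bcbb
Step 1: δ(p0, b) = (p1, a, L) → [p1]□acbb

No transition is defined for δ(p1, □). By convention the machine halts and rejects.

Final tape (ignoring leading/trailing blanks): acbb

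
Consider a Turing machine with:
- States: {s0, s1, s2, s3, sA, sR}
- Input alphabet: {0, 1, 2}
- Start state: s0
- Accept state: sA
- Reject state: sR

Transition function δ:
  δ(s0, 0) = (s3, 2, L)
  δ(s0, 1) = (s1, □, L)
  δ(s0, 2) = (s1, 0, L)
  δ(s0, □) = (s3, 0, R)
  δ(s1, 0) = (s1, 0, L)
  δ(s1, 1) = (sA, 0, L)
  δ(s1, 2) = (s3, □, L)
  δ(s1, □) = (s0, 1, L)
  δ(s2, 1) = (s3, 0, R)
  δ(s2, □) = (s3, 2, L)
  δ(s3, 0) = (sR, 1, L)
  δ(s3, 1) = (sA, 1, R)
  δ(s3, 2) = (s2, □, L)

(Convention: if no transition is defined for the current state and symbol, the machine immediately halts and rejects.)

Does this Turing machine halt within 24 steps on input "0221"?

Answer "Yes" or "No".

Execution trace:
Initial: [s0]0221
Step 1: δ(s0, 0) = (s3, 2, L) → [s3]□2221

No transition is defined for δ(s3, □). By convention the machine halts and rejects.
The machine halted after 1 step (within the 24-step bound).

Answer: Yes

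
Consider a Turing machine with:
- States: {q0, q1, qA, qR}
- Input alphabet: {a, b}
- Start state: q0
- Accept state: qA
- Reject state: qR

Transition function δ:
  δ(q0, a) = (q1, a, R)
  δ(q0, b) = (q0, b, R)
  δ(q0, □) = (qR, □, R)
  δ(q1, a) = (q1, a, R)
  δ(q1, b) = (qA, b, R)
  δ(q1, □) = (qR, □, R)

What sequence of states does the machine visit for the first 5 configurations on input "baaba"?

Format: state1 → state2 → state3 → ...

Execution trace:
Initial: [q0]baaba
Step 1: δ(q0, b) = (q0, b, R) → b[q0]aaba
Step 2: δ(q0, a) = (q1, a, R) → ba[q1]aba
Step 3: δ(q1, a) = (q1, a, R) → baa[q1]ba
Step 4: δ(q1, b) = (qA, b, R) → baab[qA]a

The machine reaches the accept state qA and halts.

State sequence: q0 → q0 → q1 → q1 → qA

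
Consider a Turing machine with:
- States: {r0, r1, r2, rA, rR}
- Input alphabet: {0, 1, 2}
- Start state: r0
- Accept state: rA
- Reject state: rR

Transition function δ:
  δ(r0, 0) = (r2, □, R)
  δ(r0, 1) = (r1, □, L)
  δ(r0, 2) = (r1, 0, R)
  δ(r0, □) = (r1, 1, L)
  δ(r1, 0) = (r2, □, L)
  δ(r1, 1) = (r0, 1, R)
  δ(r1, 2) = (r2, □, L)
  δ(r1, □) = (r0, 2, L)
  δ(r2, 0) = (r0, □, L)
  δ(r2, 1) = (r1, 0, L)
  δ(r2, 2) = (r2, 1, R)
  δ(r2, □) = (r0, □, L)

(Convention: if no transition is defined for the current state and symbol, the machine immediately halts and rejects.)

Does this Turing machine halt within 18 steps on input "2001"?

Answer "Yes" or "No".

Execution trace:
Initial: [r0]2001
Step 1: δ(r0, 2) = (r1, 0, R) → 0[r1]001
Step 2: δ(r1, 0) = (r2, □, L) → [r2]0□01
Step 3: δ(r2, 0) = (r0, □, L) → [r0]□□□01
Step 4: δ(r0, □) = (r1, 1, L) → [r1]□1□□01
Step 5: δ(r1, □) = (r0, 2, L) → [r0]□21□□01
Step 6: δ(r0, □) = (r1, 1, L) → [r1]□121□□01
Step 7: δ(r1, □) = (r0, 2, L) → [r0]□2121□□01
Step 8: δ(r0, □) = (r1, 1, L) → [r1]□12121□□01
Step 9: δ(r1, □) = (r0, 2, L) → [r0]□212121□□01
Step 10: δ(r0, □) = (r1, 1, L) → [r1]□1212121□□01
Step 11: δ(r1, □) = (r0, 2, L) → [r0]□21212121□□01
Step 12: δ(r0, □) = (r1, 1, L) → [r1]□121212121□□01
Step 13: δ(r1, □) = (r0, 2, L) → [r0]□2121212121□□01
Step 14: δ(r0, □) = (r1, 1, L) → [r1]□12121212121□□01
Step 15: δ(r1, □) = (r0, 2, L) → [r0]□212121212121□□01
Step 16: δ(r0, □) = (r1, 1, L) → [r1]□1212121212121□□01
Step 17: δ(r1, □) = (r0, 2, L) → [r0]□21212121212121□□01
Step 18: δ(r0, □) = (r1, 1, L) → [r1]□121212121212121□□01

The machine has not reached a halting state after 18 steps.
The machine did not halt within the 18-step bound.

Answer: No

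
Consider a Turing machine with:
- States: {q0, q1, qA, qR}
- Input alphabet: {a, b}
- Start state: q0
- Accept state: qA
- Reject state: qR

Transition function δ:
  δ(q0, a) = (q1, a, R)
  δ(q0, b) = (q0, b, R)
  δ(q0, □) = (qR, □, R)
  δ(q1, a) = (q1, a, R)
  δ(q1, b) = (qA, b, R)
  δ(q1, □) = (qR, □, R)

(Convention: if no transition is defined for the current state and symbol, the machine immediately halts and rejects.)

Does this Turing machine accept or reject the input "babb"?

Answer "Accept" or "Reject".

Execution trace:
Initial: [q0]babb
Step 1: δ(q0, b) = (q0, b, R) → b[q0]abb
Step 2: δ(q0, a) = (q1, a, R) → ba[q1]bb
Step 3: δ(q1, b) = (qA, b, R) → bab[qA]b

The machine reaches the accept state qA and halts.

Answer: Accept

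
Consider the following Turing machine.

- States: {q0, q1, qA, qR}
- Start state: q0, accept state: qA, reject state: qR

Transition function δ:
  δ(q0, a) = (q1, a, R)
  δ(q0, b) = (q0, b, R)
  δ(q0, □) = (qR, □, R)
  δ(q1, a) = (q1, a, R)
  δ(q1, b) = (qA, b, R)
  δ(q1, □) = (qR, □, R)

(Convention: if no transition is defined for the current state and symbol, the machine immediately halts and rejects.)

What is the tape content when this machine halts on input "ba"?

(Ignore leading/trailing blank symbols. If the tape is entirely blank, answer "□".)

Execution trace:
Initial: [q0]ba
Step 1: δ(q0, b) = (q0, b, R) → b[q0]a
Step 2: δ(q0, a) = (q1, a, R) → ba[q1]□
Step 3: δ(q1, □) = (qR, □, R) → ba□[qR]□

The machine reaches the reject state qR and halts.

Final tape (ignoring leading/trailing blanks): ba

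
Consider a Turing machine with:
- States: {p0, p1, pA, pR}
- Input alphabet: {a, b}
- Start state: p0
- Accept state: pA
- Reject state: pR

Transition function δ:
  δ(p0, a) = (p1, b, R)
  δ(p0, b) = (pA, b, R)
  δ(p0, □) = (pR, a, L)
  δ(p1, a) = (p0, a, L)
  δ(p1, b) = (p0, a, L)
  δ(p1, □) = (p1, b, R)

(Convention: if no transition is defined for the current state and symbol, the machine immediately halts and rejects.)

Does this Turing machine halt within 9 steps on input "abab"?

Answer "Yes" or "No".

Execution trace:
Initial: [p0]abab
Step 1: δ(p0, a) = (p1, b, R) → b[p1]bab
Step 2: δ(p1, b) = (p0, a, L) → [p0]baab
Step 3: δ(p0, b) = (pA, b, R) → b[pA]aab

The machine reaches the accept state pA and halts.
The machine halted after 3 steps (within the 9-step bound).

Answer: Yes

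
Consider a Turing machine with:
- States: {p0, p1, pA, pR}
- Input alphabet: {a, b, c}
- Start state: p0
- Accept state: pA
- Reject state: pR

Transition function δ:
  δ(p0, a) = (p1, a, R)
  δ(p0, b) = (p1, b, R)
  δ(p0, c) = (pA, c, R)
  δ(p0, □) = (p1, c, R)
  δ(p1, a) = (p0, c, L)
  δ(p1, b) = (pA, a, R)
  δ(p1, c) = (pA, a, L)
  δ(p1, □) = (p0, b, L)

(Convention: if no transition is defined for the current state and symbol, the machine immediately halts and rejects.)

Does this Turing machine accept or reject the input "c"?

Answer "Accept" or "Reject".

Execution trace:
Initial: [p0]c
Step 1: δ(p0, c) = (pA, c, R) → c[pA]□

The machine reaches the accept state pA and halts.

Answer: Accept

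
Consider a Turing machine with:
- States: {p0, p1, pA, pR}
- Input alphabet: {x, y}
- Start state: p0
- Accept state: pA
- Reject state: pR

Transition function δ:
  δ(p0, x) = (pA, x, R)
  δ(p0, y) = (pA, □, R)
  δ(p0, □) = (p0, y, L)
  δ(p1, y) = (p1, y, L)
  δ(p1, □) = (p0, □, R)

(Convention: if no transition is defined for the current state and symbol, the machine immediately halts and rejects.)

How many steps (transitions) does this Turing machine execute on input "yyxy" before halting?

Execution trace:
Initial: [p0]yyxy
Step 1: δ(p0, y) = (pA, □, R) → □[pA]yxy

The machine reaches the accept state pA and halts.

The machine executed 1 step before halting.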